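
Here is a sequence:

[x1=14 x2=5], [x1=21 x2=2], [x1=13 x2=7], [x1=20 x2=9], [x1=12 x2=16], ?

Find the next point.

[x1=19 x2=25]

X1: alternating steps +7, −8, +7, −8, …, so 14, 21, 13, 20, 12 → 19.
X2 goes 5, 2, 7, 9, 16 → 25 (each term is the sum of the two before it).
Combining the parts gives [x1=19 x2=25].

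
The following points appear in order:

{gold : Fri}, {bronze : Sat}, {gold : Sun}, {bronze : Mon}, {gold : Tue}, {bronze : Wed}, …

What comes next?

For the rank, alternates gold ↔ bronze: gold, bronze, gold, bronze, gold, bronze → gold.
Day — runs through the weekdays Mon→Sun: Fri, Sat, Sun, Mon, Tue, Wed → Thu.
Putting it together: {gold : Thu}.

{gold : Thu}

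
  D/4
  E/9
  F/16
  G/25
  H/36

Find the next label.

Letter: D, E, F, G, H → I (letters move forward 1 place in the alphabet).
For the second component, perfect squares: 2², 3², 4², …: 4, 9, 16, 25, 36 → 49.
Putting it together: I/49.

I/49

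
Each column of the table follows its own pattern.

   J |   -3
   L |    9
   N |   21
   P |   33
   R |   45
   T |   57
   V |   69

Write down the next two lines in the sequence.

X  81; Z  93

For the letter, letters move forward 2 places in the alphabet: J, L, N, P, R, T, V → X → Z.
Second component: +12 each step; -3, 9, 21, 33, 45, 57, 69 → 81 → 93.
Putting the parts together: X  81 and then Z  93.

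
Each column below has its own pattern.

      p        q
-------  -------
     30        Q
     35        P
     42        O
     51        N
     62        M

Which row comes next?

75  L

Column p: differences are 5, 7, 9, … (increasing by 2 each time); 30, 35, 42, 51, 62 → 75.
Column q: letters move back 1 place in the alphabet, so Q, P, O, N, M → L.
Combining the parts gives 75  L.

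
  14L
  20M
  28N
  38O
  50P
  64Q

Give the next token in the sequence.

First component: differences are 6, 8, 10, … (increasing by 2 each time), so 14, 20, 28, 38, 50, 64 → 80.
For the letter, letters move forward 1 place in the alphabet: L, M, N, O, P, Q → R.
So the next token is 80R.

80R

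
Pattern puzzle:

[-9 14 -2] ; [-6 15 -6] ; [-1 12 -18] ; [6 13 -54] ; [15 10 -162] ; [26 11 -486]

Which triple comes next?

[39 8 -1458]

First slot: differences are 3, 5, 7, … (increasing by 2 each time), so -9, -6, -1, 6, 15, 26 → 39.
Second slot — alternating steps +1, −3, +1, −3, …: 14, 15, 12, 13, 10, 11 → 8.
Third slot — ×3 each step: -2, -6, -18, -54, -162, -486 → -1458.
Combining the parts gives [39 8 -1458].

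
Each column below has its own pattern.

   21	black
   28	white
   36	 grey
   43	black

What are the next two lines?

51  white; 58  grey

First component: alternating steps +7, +8, +7, +8, …; 21, 28, 36, 43 → 51 → 58.
Shade: repeats black → white → grey; black, white, grey, black → white → grey.
Putting the parts together: 51  white and then 58  grey.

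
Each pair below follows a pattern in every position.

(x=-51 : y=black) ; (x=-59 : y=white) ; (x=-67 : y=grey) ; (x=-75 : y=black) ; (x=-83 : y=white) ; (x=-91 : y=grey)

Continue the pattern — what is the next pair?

(x=-99 : y=black)

X: −8 each step; -51, -59, -67, -75, -83, -91 → -99.
Y: repeats black → white → grey, so black, white, grey, black, white, grey → black.
So the next pair is (x=-99 : y=black).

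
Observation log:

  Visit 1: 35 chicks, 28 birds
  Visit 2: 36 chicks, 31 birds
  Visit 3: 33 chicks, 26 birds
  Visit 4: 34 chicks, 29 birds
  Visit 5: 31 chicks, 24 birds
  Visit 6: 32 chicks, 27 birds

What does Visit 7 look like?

29 chicks, 22 birds

Chicks: 35, 36, 33, 34, 31, 32 → 29 (alternating steps +1, −3, +1, −3, …).
Birds: alternating steps +3, −5, +3, −5, …; 28, 31, 26, 29, 24, 27 → 22.
Putting it together: 29 chicks, 22 birds.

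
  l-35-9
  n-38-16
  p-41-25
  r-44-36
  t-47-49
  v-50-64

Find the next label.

Letter — letters move forward 2 places in the alphabet: l, n, p, r, t, v → x.
Second component: 35, 38, 41, 44, 47, 50 → 53 (+3 each step).
Third component goes 9, 16, 25, 36, 49, 64 → 81 (perfect squares: 3², 4², 5², …).
So the next label is x-53-81.

x-53-81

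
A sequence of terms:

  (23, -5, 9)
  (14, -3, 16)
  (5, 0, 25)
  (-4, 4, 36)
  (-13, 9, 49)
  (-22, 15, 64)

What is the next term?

First entry goes 23, 14, 5, -4, -13, -22 → -31 (−9 each step).
Second entry: -5, -3, 0, 4, 9, 15 → 22 (differences are 2, 3, 4, … (increasing by 1 each time)).
Third entry: 9, 16, 25, 36, 49, 64 → 81 (perfect squares: 3², 4², 5², …).
Combining the parts gives (-31, 22, 81).

(-31, 22, 81)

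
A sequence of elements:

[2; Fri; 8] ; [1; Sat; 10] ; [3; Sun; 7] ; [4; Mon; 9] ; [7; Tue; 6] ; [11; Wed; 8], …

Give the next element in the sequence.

[18; Thu; 5]

First slot — each term is the sum of the two before it: 2, 1, 3, 4, 7, 11 → 18.
Day: runs through the weekdays Mon→Sun, so Fri, Sat, Sun, Mon, Tue, Wed → Thu.
Third slot — alternating steps +2, −3, +2, −3, …: 8, 10, 7, 9, 6, 8 → 5.
Combining the parts gives [18; Thu; 5].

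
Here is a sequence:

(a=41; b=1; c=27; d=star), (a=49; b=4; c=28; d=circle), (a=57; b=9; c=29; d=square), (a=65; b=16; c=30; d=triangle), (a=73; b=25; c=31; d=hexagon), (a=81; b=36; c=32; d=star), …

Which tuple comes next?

A: 41, 49, 57, 65, 73, 81 → 89 (+8 each step).
For the b, perfect squares: 1², 2², 3², …: 1, 4, 9, 16, 25, 36 → 49.
For the c, +1 each step: 27, 28, 29, 30, 31, 32 → 33.
D goes star, circle, square, triangle, hexagon, star → circle (repeats star → circle → square → triangle → hexagon).
Putting it together: (a=89; b=49; c=33; d=circle).

(a=89; b=49; c=33; d=circle)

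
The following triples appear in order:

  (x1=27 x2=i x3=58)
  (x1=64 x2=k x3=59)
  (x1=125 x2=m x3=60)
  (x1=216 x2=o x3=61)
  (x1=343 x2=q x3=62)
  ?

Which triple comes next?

(x1=512 x2=s x3=63)

X1: 27, 64, 125, 216, 343 → 512 (perfect cubes: 3³, 4³, 5³, …).
X2: letters move forward 2 places in the alphabet, so i, k, m, o, q → s.
X3: +1 each step; 58, 59, 60, 61, 62 → 63.
Putting it together: (x1=512 x2=s x3=63).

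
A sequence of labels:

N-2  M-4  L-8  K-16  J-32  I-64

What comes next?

H-128

Letter: N, M, L, K, J, I → H (letters move back 1 place in the alphabet).
Second component — ×2 each step: 2, 4, 8, 16, 32, 64 → 128.
Putting it together: H-128.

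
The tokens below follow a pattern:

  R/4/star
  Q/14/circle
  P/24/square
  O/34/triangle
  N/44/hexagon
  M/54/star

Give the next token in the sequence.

L/64/circle

Letter goes R, Q, P, O, N, M → L (letters move back 1 place in the alphabet).
Second component goes 4, 14, 24, 34, 44, 54 → 64 (+10 each step).
Shape: star, circle, square, triangle, hexagon, star → circle (repeats star → circle → square → triangle → hexagon).
So the next token is L/64/circle.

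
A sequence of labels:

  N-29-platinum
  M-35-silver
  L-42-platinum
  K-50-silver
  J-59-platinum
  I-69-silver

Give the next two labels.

H-80-platinum then G-92-silver

Letter — letters move back 1 place in the alphabet: N, M, L, K, J, I → H → G.
Second component: differences are 6, 7, 8, … (increasing by 1 each time), so 29, 35, 42, 50, 59, 69 → 80 → 92.
Metal: alternates platinum ↔ silver, so platinum, silver, platinum, silver, platinum, silver → platinum → silver.
So the next two labels are H-80-platinum and G-92-silver.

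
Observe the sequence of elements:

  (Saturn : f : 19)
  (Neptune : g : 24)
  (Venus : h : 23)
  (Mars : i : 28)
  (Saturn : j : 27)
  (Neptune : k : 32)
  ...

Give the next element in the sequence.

Planet: repeats Saturn → Neptune → Venus → Mars; Saturn, Neptune, Venus, Mars, Saturn, Neptune → Venus.
Letter — letters move forward 1 place in the alphabet: f, g, h, i, j, k → l.
Third coordinate: alternating steps +5, −1, +5, −1, …; 19, 24, 23, 28, 27, 32 → 31.
So the next element is (Venus : l : 31).

(Venus : l : 31)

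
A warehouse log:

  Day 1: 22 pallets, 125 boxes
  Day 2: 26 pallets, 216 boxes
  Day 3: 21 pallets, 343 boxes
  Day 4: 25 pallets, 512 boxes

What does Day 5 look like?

20 pallets, 729 boxes

Pallets: alternating steps +4, −5, +4, −5, …, so 22, 26, 21, 25 → 20.
Boxes: perfect cubes: 5³, 6³, 7³, …; 125, 216, 343, 512 → 729.
Combining the parts gives 20 pallets, 729 boxes.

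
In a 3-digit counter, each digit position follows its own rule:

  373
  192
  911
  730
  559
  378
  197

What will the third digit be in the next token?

6

Third digit — −1 each step, mod 10: 3, 2, 1, 0, 9, 8, 7 → 6.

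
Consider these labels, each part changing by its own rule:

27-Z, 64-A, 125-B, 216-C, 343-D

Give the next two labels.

512-E, 729-F

First component goes 27, 64, 125, 216, 343 → 512 → 729 (perfect cubes: 3³, 4³, 5³, …).
Letter: letters move forward 1 place in the alphabet, wrapping Z→A, so Z, A, B, C, D → E → F.
Putting the parts together: 512-E and then 729-F.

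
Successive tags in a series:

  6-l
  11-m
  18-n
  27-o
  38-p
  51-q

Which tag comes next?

66-r

First component: 6, 11, 18, 27, 38, 51 → 66 (differences are 5, 7, 9, … (increasing by 2 each time)).
Letter goes l, m, n, o, p, q → r (letters move forward 1 place in the alphabet).
Putting it together: 66-r.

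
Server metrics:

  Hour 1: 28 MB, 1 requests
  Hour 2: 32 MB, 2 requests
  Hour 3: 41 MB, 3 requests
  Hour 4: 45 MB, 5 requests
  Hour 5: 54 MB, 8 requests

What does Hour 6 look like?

58 MB, 13 requests

MB: 28, 32, 41, 45, 54 → 58 (alternating steps +4, +9, +4, +9, …).
For the requests, each term is the sum of the two before it: 1, 2, 3, 5, 8 → 13.
Putting it together: 58 MB, 13 requests.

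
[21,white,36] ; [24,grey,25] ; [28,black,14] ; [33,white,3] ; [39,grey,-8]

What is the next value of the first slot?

First slot: differences are 3, 4, 5, … (increasing by 1 each time), so 21, 24, 28, 33, 39 → 46.

46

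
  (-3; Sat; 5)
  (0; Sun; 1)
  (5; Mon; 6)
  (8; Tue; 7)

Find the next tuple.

(13; Wed; 13)

First value: -3, 0, 5, 8 → 13 (alternating steps +3, +5, +3, +5, …).
Day goes Sat, Sun, Mon, Tue → Wed (runs through the weekdays Mon→Sun).
Third value goes 5, 1, 6, 7 → 13 (each term is the sum of the two before it).
Combining the parts gives (13; Wed; 13).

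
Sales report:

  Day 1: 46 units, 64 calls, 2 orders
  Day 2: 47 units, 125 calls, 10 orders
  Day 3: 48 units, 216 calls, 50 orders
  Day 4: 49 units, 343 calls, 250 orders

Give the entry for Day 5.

For the units, +1 each step: 46, 47, 48, 49 → 50.
Calls: perfect cubes: 4³, 5³, 6³, …; 64, 125, 216, 343 → 512.
Orders: 2, 10, 50, 250 → 1250 (×5 each step).
So the next row is 50 units, 512 calls, 1250 orders.

50 units, 512 calls, 1250 orders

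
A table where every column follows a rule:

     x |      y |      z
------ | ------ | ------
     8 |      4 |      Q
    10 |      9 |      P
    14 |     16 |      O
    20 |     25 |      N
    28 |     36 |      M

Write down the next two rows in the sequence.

For the column x, differences are 2, 4, 6, … (increasing by 2 each time): 8, 10, 14, 20, 28 → 38 → 50.
Column y: 4, 9, 16, 25, 36 → 49 → 64 (perfect squares: 2², 3², 4², …).
Column z — letters move back 1 place in the alphabet: Q, P, O, N, M → L → K.
Putting the parts together: 38  49  L and then 50  64  K.

38  49  L; 50  64  K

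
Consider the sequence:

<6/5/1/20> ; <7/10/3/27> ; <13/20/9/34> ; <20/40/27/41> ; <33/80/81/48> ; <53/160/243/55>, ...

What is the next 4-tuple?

<86/320/729/62>

First entry — each term is the sum of the two before it: 6, 7, 13, 20, 33, 53 → 86.
For the second entry, ×2 each step: 5, 10, 20, 40, 80, 160 → 320.
Third entry: ×3 each step; 1, 3, 9, 27, 81, 243 → 729.
Fourth entry: +7 each step; 20, 27, 34, 41, 48, 55 → 62.
So the next 4-tuple is <86/320/729/62>.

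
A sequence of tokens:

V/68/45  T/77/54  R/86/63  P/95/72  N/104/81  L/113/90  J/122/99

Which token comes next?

H/131/108

Letter: letters move back 2 places in the alphabet; V, T, R, P, N, L, J → H.
Second component: 68, 77, 86, 95, 104, 113, 122 → 131 (+9 each step).
Third component: +9 each step; 45, 54, 63, 72, 81, 90, 99 → 108.
Putting it together: H/131/108.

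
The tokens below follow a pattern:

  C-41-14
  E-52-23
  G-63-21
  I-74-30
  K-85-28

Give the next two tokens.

M-96-37 then O-107-35

For the letter, letters move forward 2 places in the alphabet: C, E, G, I, K → M → O.
Second component: +11 each step; 41, 52, 63, 74, 85 → 96 → 107.
Third component: alternating steps +9, −2, +9, −2, …, so 14, 23, 21, 30, 28 → 37 → 35.
So the next two tokens are M-96-37 and O-107-35.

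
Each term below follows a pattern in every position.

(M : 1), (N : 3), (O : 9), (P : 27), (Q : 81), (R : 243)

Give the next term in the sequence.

(S : 729)

Letter: M, N, O, P, Q, R → S (letters move forward 1 place in the alphabet).
Second coordinate: ×3 each step; 1, 3, 9, 27, 81, 243 → 729.
Combining the parts gives (S : 729).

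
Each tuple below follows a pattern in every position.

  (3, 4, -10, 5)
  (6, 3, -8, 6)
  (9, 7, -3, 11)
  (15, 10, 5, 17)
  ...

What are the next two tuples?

For the first coordinate, each term is the sum of the two before it: 3, 6, 9, 15 → 24 → 39.
Second coordinate goes 4, 3, 7, 10 → 17 → 27 (each term is the sum of the two before it).
Third coordinate: -10, -8, -3, 5 → 16 → 30 (differences are 2, 5, 8, … (increasing by 3 each time)).
Fourth coordinate — each term is the sum of the two before it: 5, 6, 11, 17 → 28 → 45.
Putting the parts together: (24, 17, 16, 28) and then (39, 27, 30, 45).

(24, 17, 16, 28), (39, 27, 30, 45)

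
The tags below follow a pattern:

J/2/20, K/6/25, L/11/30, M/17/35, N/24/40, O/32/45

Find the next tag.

P/41/50

Letter — letters move forward 1 place in the alphabet: J, K, L, M, N, O → P.
Second component: 2, 6, 11, 17, 24, 32 → 41 (differences are 4, 5, 6, … (increasing by 1 each time)).
Third component goes 20, 25, 30, 35, 40, 45 → 50 (+5 each step).
So the next tag is P/41/50.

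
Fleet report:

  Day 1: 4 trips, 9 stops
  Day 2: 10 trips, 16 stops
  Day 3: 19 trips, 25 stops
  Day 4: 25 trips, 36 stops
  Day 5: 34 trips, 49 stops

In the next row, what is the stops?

Stops: 9, 16, 25, 36, 49 → 64 (perfect squares: 3², 4², 5², …).

64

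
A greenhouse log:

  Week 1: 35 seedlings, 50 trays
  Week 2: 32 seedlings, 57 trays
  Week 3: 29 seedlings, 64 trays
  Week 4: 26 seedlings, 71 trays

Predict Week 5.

Seedlings: −3 each step, so 35, 32, 29, 26 → 23.
Trays: +7 each step; 50, 57, 64, 71 → 78.
Putting it together: 23 seedlings, 78 trays.

23 seedlings, 78 trays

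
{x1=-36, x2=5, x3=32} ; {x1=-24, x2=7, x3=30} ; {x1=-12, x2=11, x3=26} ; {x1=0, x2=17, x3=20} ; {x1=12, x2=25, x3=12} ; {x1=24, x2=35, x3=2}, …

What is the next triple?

{x1=36, x2=47, x3=-10}

X1: +12 each step; -36, -24, -12, 0, 12, 24 → 36.
X2: differences are 2, 4, 6, … (increasing by 2 each time), so 5, 7, 11, 17, 25, 35 → 47.
X3: 32, 30, 26, 20, 12, 2 → -10 (together with the x2 always sums to 37).
So the next triple is {x1=36, x2=47, x3=-10}.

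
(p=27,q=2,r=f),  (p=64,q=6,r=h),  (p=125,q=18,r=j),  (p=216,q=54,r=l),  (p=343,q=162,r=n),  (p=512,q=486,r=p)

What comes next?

P goes 27, 64, 125, 216, 343, 512 → 729 (perfect cubes: 3³, 4³, 5³, …).
Q goes 2, 6, 18, 54, 162, 486 → 1458 (×3 each step).
For the r, letters move forward 2 places in the alphabet: f, h, j, l, n, p → r.
Putting it together: (p=729,q=1458,r=r).

(p=729,q=1458,r=r)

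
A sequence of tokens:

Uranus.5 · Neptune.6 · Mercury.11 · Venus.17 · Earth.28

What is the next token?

Mars.45

Planet: Uranus, Neptune, Mercury, Venus, Earth → Mars (runs through the planets Mercury→Neptune).
Second component: each term is the sum of the two before it, so 5, 6, 11, 17, 28 → 45.
So the next token is Mars.45.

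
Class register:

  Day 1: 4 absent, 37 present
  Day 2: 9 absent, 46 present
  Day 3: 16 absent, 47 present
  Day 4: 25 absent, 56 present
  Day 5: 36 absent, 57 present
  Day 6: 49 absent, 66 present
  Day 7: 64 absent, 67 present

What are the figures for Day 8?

Absent: 4, 9, 16, 25, 36, 49, 64 → 81 (perfect squares: 2², 3², 4², …).
Present — alternating steps +9, +1, +9, +1, …: 37, 46, 47, 56, 57, 66, 67 → 76.
So the next row is 81 absent, 76 present.

81 absent, 76 present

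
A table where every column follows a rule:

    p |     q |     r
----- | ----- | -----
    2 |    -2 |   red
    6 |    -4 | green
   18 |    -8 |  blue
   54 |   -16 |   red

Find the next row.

Column p goes 2, 6, 18, 54 → 162 (×3 each step).
Column q — ×2 each step: -2, -4, -8, -16 → -32.
Column r — repeats red → green → blue: red, green, blue, red → green.
So the next row is 162  -32  green.

162  -32  green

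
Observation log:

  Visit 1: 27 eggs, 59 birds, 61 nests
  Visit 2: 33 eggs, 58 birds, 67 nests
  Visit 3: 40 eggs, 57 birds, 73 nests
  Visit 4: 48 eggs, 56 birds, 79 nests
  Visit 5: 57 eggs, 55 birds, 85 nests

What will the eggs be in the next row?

67

Eggs — differences are 6, 7, 8, … (increasing by 1 each time): 27, 33, 40, 48, 57 → 67.
Birds goes 59, 58, 57, 56, 55 → 54 (−1 each step).
Nests: +6 each step; 61, 67, 73, 79, 85 → 91.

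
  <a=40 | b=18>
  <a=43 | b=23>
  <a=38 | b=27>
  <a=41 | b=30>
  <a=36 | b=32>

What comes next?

<a=39 | b=33>

A — alternating steps +3, −5, +3, −5, …: 40, 43, 38, 41, 36 → 39.
B: differences are 5, 4, 3, … (decreasing by 1 each time); 18, 23, 27, 30, 32 → 33.
So the next point is <a=39 | b=33>.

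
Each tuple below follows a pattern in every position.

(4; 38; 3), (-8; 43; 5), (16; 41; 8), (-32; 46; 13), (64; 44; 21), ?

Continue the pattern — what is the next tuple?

(-128; 49; 34)

First part: ×(-2) each step; 4, -8, 16, -32, 64 → -128.
Second part: 38, 43, 41, 46, 44 → 49 (alternating steps +5, −2, +5, −2, …).
Third part: 3, 5, 8, 13, 21 → 34 (each term is the sum of the two before it).
So the next tuple is (-128; 49; 34).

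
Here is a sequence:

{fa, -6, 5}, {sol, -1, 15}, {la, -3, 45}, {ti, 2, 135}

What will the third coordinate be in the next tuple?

405

Third coordinate: 5, 15, 45, 135 → 405 (×3 each step).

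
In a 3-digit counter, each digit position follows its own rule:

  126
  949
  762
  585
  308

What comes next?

121

First digit: −2 each step, mod 10; 1, 9, 7, 5, 3 → 1.
Second digit — +2 each step, mod 10: 2, 4, 6, 8, 0 → 2.
Third digit: 6, 9, 2, 5, 8 → 1 (+3 each step, mod 10).
So the next tag is 121.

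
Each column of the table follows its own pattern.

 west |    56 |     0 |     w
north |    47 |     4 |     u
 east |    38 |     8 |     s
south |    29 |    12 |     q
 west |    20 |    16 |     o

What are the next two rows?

Direction goes west, north, east, south, west → north → east (repeats west → north → east → south).
For the second component, −9 each step: 56, 47, 38, 29, 20 → 11 → 2.
Third component: 0, 4, 8, 12, 16 → 20 → 24 (+4 each step).
Letter goes w, u, s, q, o → m → k (letters move back 2 places in the alphabet).
Putting the parts together: north  11  20  m and then east  2  24  k.

north  11  20  m; east  2  24  k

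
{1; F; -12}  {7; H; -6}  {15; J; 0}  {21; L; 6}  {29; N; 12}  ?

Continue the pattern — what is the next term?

{35; P; 18}

First coordinate: alternating steps +6, +8, +6, +8, …; 1, 7, 15, 21, 29 → 35.
For the letter, letters move forward 2 places in the alphabet: F, H, J, L, N → P.
For the third coordinate, +6 each step: -12, -6, 0, 6, 12 → 18.
Combining the parts gives {35; P; 18}.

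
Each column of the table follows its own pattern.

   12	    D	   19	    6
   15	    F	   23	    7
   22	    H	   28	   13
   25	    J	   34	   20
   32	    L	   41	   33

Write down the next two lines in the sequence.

35  N  49  53; 42  P  58  86

First component: alternating steps +3, +7, +3, +7, …, so 12, 15, 22, 25, 32 → 35 → 42.
Letter goes D, F, H, J, L → N → P (letters move forward 2 places in the alphabet).
Third component: differences are 4, 5, 6, … (increasing by 1 each time), so 19, 23, 28, 34, 41 → 49 → 58.
Fourth component: 6, 7, 13, 20, 33 → 53 → 86 (each term is the sum of the two before it).
So the next two lines are 35  N  49  53 and 42  P  58  86.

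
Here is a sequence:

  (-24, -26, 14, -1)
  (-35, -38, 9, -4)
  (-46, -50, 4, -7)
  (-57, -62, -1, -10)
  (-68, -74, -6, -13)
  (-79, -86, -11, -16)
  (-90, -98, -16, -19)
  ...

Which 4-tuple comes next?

(-101, -110, -21, -22)

First slot — −11 each step: -24, -35, -46, -57, -68, -79, -90 → -101.
Second slot: -26, -38, -50, -62, -74, -86, -98 → -110 (−12 each step).
Third slot — −5 each step: 14, 9, 4, -1, -6, -11, -16 → -21.
For the fourth slot, −3 each step: -1, -4, -7, -10, -13, -16, -19 → -22.
So the next 4-tuple is (-101, -110, -21, -22).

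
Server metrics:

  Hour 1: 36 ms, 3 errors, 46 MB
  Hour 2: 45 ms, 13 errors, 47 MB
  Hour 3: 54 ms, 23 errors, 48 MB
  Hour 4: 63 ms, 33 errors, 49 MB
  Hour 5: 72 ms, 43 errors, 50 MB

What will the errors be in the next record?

53

Errors: +10 each step; 3, 13, 23, 33, 43 → 53.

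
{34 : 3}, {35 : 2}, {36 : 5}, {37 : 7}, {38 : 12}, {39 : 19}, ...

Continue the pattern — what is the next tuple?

{40 : 31}

First coordinate: 34, 35, 36, 37, 38, 39 → 40 (+1 each step).
For the second coordinate, each term is the sum of the two before it: 3, 2, 5, 7, 12, 19 → 31.
Putting it together: {40 : 31}.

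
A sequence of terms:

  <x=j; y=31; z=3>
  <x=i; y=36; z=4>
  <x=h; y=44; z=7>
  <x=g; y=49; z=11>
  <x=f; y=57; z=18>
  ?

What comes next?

For the x, letters move back 1 place in the alphabet: j, i, h, g, f → e.
For the y, alternating steps +5, +8, +5, +8, …: 31, 36, 44, 49, 57 → 62.
Z — each term is the sum of the two before it: 3, 4, 7, 11, 18 → 29.
Putting it together: <x=e; y=62; z=29>.

<x=e; y=62; z=29>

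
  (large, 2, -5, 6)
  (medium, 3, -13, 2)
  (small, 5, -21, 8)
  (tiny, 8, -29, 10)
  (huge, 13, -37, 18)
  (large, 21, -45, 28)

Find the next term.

Size — repeats large → medium → small → tiny → huge: large, medium, small, tiny, huge, large → medium.
Second part — each term is the sum of the two before it: 2, 3, 5, 8, 13, 21 → 34.
Third part goes -5, -13, -21, -29, -37, -45 → -53 (−8 each step).
Fourth part: each term is the sum of the two before it, so 6, 2, 8, 10, 18, 28 → 46.
Combining the parts gives (medium, 34, -53, 46).

(medium, 34, -53, 46)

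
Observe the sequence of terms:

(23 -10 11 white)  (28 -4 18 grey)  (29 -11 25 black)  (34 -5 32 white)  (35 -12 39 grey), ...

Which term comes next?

First part: alternating steps +5, +1, +5, +1, …; 23, 28, 29, 34, 35 → 40.
Second part: alternating steps +6, −7, +6, −7, …; -10, -4, -11, -5, -12 → -6.
Third part: 11, 18, 25, 32, 39 → 46 (+7 each step).
Shade — repeats white → grey → black: white, grey, black, white, grey → black.
Combining the parts gives (40 -6 46 black).

(40 -6 46 black)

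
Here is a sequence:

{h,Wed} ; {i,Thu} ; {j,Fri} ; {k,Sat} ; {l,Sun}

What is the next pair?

{m,Mon}

Letter goes h, i, j, k, l → m (letters move forward 1 place in the alphabet).
Day goes Wed, Thu, Fri, Sat, Sun → Mon (runs through the weekdays Mon→Sun).
So the next pair is {m,Mon}.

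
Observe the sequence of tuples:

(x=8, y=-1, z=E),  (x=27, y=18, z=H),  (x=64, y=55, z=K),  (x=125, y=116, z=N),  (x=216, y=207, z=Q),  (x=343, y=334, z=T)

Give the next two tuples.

X: 8, 27, 64, 125, 216, 343 → 512 → 729 (perfect cubes: 2³, 3³, 4³, …).
Y — always 9 less than the x: -1, 18, 55, 116, 207, 334 → 503 → 720.
Z: E, H, K, N, Q, T → W → Z (letters move forward 3 places in the alphabet).
So the next two tuples are (x=512, y=503, z=W) and (x=729, y=720, z=Z).

(x=512, y=503, z=W), (x=729, y=720, z=Z)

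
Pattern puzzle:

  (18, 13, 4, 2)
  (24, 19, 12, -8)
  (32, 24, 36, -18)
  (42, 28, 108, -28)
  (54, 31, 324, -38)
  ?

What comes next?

(68, 33, 972, -48)

First slot: 18, 24, 32, 42, 54 → 68 (differences are 6, 8, 10, … (increasing by 2 each time)).
For the second slot, differences are 6, 5, 4, … (decreasing by 1 each time): 13, 19, 24, 28, 31 → 33.
Third slot — ×3 each step: 4, 12, 36, 108, 324 → 972.
For the fourth slot, −10 each step: 2, -8, -18, -28, -38 → -48.
Putting it together: (68, 33, 972, -48).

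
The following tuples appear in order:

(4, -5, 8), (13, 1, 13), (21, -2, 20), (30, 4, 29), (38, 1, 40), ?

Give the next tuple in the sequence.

(47, 7, 53)

First entry — alternating steps +9, +8, +9, +8, …: 4, 13, 21, 30, 38 → 47.
Second entry goes -5, 1, -2, 4, 1 → 7 (alternating steps +6, −3, +6, −3, …).
Third entry: 8, 13, 20, 29, 40 → 53 (differences are 5, 7, 9, … (increasing by 2 each time)).
Combining the parts gives (47, 7, 53).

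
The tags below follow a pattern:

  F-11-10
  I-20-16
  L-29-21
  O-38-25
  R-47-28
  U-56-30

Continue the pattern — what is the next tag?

Letter: letters move forward 3 places in the alphabet, so F, I, L, O, R, U → X.
For the second component, +9 each step: 11, 20, 29, 38, 47, 56 → 65.
Third component — differences are 6, 5, 4, … (decreasing by 1 each time): 10, 16, 21, 25, 28, 30 → 31.
Putting it together: X-65-31.

X-65-31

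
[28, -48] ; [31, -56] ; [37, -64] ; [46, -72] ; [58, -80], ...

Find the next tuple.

[73, -88]

For the first value, differences are 3, 6, 9, … (increasing by 3 each time): 28, 31, 37, 46, 58 → 73.
Second value goes -48, -56, -64, -72, -80 → -88 (−8 each step).
Combining the parts gives [73, -88].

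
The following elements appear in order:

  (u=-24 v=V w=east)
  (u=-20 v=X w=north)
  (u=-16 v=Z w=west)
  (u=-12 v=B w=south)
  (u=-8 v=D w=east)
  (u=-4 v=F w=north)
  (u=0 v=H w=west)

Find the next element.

(u=4 v=J w=south)

For the u, +4 each step: -24, -20, -16, -12, -8, -4, 0 → 4.
V: letters move forward 2 places in the alphabet, wrapping Z→A; V, X, Z, B, D, F, H → J.
W — repeats east → north → west → south: east, north, west, south, east, north, west → south.
Putting it together: (u=4 v=J w=south).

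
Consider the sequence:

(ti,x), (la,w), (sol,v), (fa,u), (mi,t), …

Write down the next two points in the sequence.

Note: runs backward through the solfège scale do→ti; ti, la, sol, fa, mi → re → do.
Letter: letters move back 1 place in the alphabet; x, w, v, u, t → s → r.
Putting the parts together: (re,s) and then (do,r).

(re,s), (do,r)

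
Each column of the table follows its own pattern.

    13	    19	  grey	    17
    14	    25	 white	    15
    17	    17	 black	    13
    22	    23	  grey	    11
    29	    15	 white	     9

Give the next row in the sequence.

First component — differences are 1, 3, 5, … (increasing by 2 each time): 13, 14, 17, 22, 29 → 38.
Second component: 19, 25, 17, 23, 15 → 21 (alternating steps +6, −8, +6, −8, …).
Shade: repeats grey → white → black; grey, white, black, grey, white → black.
For the fourth component, −2 each step: 17, 15, 13, 11, 9 → 7.
Combining the parts gives 38  21  black  7.

38  21  black  7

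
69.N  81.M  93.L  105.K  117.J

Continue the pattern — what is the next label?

129.I

For the first component, +12 each step: 69, 81, 93, 105, 117 → 129.
Letter: N, M, L, K, J → I (letters move back 1 place in the alphabet).
So the next label is 129.I.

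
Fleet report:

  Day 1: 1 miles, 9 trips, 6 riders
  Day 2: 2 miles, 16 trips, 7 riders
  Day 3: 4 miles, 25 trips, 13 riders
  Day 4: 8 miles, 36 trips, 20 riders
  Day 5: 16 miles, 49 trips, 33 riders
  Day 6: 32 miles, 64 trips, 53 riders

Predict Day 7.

64 miles, 81 trips, 86 riders

Miles goes 1, 2, 4, 8, 16, 32 → 64 (×2 each step).
Trips: 9, 16, 25, 36, 49, 64 → 81 (perfect squares: 3², 4², 5², …).
Riders — each term is the sum of the two before it: 6, 7, 13, 20, 33, 53 → 86.
Combining the parts gives 64 miles, 81 trips, 86 riders.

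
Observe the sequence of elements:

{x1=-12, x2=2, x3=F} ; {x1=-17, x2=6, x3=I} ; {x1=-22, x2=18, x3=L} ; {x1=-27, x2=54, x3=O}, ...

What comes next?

{x1=-32, x2=162, x3=R}

X1 — −5 each step: -12, -17, -22, -27 → -32.
X2: ×3 each step; 2, 6, 18, 54 → 162.
X3 — letters move forward 3 places in the alphabet: F, I, L, O → R.
Combining the parts gives {x1=-32, x2=162, x3=R}.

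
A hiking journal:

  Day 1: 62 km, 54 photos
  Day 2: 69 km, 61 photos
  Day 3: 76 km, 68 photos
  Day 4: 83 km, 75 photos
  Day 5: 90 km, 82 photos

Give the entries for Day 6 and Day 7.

Km: +7 each step; 62, 69, 76, 83, 90 → 97 → 104.
Photos — +7 each step: 54, 61, 68, 75, 82 → 89 → 96.
So the next two records are 97 km, 89 photos and 104 km, 96 photos.

97 km, 89 photos; 104 km, 96 photos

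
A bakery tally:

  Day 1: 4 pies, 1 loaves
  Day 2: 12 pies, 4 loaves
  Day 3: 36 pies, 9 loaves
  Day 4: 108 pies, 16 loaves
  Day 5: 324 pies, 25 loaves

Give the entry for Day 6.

972 pies, 36 loaves

Pies: ×3 each step, so 4, 12, 36, 108, 324 → 972.
Loaves: perfect squares: 1², 2², 3², …; 1, 4, 9, 16, 25 → 36.
Putting it together: 972 pies, 36 loaves.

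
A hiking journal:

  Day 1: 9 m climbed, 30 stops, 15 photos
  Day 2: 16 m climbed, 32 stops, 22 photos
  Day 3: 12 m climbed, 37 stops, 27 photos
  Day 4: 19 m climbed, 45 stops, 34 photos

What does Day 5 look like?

15 m climbed, 56 stops, 39 photos

M climbed: 9, 16, 12, 19 → 15 (alternating steps +7, −4, +7, −4, …).
Stops: differences are 2, 5, 8, … (increasing by 3 each time); 30, 32, 37, 45 → 56.
Photos goes 15, 22, 27, 34 → 39 (alternating steps +7, +5, +7, +5, …).
So the next row is 15 m climbed, 56 stops, 39 photos.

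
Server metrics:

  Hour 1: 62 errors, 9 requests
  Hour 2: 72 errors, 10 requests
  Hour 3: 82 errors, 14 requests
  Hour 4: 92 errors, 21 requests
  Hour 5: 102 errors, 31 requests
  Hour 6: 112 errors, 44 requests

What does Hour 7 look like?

122 errors, 60 requests

Errors: +10 each step; 62, 72, 82, 92, 102, 112 → 122.
Requests goes 9, 10, 14, 21, 31, 44 → 60 (differences are 1, 4, 7, … (increasing by 3 each time)).
So the next record is 122 errors, 60 requests.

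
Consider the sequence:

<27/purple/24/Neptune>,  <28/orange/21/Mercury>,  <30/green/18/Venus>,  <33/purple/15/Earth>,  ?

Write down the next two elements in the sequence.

First slot — differences are 1, 2, 3, … (increasing by 1 each time): 27, 28, 30, 33 → 37 → 42.
Colour: repeats purple → orange → green; purple, orange, green, purple → orange → green.
Third slot: −3 each step, so 24, 21, 18, 15 → 12 → 9.
Planet: runs through the planets Mercury→Neptune; Neptune, Mercury, Venus, Earth → Mars → Jupiter.
So the next two elements are <37/orange/12/Mars> and <42/green/9/Jupiter>.

<37/orange/12/Mars>, <42/green/9/Jupiter>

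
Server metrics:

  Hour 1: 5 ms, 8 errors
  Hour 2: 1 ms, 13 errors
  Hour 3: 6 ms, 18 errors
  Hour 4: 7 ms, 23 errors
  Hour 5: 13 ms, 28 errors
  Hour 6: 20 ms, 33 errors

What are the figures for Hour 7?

Ms: each term is the sum of the two before it, so 5, 1, 6, 7, 13, 20 → 33.
Errors — +5 each step: 8, 13, 18, 23, 28, 33 → 38.
Combining the parts gives 33 ms, 38 errors.

33 ms, 38 errors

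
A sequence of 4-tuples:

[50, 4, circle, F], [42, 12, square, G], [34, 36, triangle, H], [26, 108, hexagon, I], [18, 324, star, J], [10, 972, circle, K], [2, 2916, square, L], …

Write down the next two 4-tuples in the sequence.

First part: 50, 42, 34, 26, 18, 10, 2 → -6 → -14 (−8 each step).
For the second part, ×3 each step: 4, 12, 36, 108, 324, 972, 2916 → 8748 → 26244.
Shape: circle, square, triangle, hexagon, star, circle, square → triangle → hexagon (repeats circle → square → triangle → hexagon → star).
For the letter, letters move forward 1 place in the alphabet: F, G, H, I, J, K, L → M → N.
So the next two 4-tuples are [-6, 8748, triangle, M] and [-14, 26244, hexagon, N].

[-6, 8748, triangle, M], [-14, 26244, hexagon, N]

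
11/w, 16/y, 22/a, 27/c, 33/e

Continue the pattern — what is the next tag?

First component — alternating steps +5, +6, +5, +6, …: 11, 16, 22, 27, 33 → 38.
For the letter, letters move forward 2 places in the alphabet, wrapping Z→A: w, y, a, c, e → g.
So the next tag is 38/g.

38/g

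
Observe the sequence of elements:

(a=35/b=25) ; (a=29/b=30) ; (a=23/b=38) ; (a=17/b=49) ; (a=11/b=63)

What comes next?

(a=5/b=80)

A — −6 each step: 35, 29, 23, 17, 11 → 5.
B: differences are 5, 8, 11, … (increasing by 3 each time), so 25, 30, 38, 49, 63 → 80.
Putting it together: (a=5/b=80).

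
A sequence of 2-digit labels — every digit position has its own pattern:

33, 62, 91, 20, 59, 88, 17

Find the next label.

46

First digit goes 3, 6, 9, 2, 5, 8, 1 → 4 (+3 each step, mod 10).
Second digit — −1 each step, mod 10: 3, 2, 1, 0, 9, 8, 7 → 6.
So the next label is 46.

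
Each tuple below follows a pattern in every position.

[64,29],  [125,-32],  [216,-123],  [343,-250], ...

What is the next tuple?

First value: perfect cubes: 4³, 5³, 6³, …; 64, 125, 216, 343 → 512.
Second value goes 29, -32, -123, -250 → -419 (together with the first value always sums to 93).
So the next tuple is [512,-419].

[512,-419]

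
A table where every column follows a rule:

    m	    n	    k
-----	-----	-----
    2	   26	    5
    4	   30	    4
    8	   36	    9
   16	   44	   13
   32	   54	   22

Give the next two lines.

Column m: 2, 4, 8, 16, 32 → 64 → 128 (×2 each step).
Column n goes 26, 30, 36, 44, 54 → 66 → 80 (differences are 4, 6, 8, … (increasing by 2 each time)).
Column k: each term is the sum of the two before it; 5, 4, 9, 13, 22 → 35 → 57.
Putting the parts together: 64  66  35 and then 128  80  57.

64  66  35; 128  80  57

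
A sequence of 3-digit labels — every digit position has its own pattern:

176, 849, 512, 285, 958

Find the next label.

621

First digit goes 1, 8, 5, 2, 9 → 6 (−3 each step, mod 10).
Second digit — −3 each step, mod 10: 7, 4, 1, 8, 5 → 2.
Third digit: +3 each step, mod 10, so 6, 9, 2, 5, 8 → 1.
Combining the parts gives 621.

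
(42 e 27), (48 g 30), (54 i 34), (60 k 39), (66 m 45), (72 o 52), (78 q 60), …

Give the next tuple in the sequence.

(84 s 69)

First coordinate goes 42, 48, 54, 60, 66, 72, 78 → 84 (+6 each step).
Letter goes e, g, i, k, m, o, q → s (letters move forward 2 places in the alphabet).
Third coordinate — differences are 3, 4, 5, … (increasing by 1 each time): 27, 30, 34, 39, 45, 52, 60 → 69.
Combining the parts gives (84 s 69).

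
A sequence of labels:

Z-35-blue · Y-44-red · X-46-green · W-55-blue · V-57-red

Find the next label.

For the letter, letters move back 1 place in the alphabet: Z, Y, X, W, V → U.
Second component: alternating steps +9, +2, +9, +2, …; 35, 44, 46, 55, 57 → 66.
Colour: blue, red, green, blue, red → green (repeats blue → red → green).
Putting it together: U-66-green.

U-66-green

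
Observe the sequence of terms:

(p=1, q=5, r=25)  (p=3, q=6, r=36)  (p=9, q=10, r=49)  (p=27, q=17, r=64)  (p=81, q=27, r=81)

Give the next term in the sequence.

P: ×3 each step, so 1, 3, 9, 27, 81 → 243.
Q — differences are 1, 4, 7, … (increasing by 3 each time): 5, 6, 10, 17, 27 → 40.
R: perfect squares: 5², 6², 7², …; 25, 36, 49, 64, 81 → 100.
Combining the parts gives (p=243, q=40, r=100).

(p=243, q=40, r=100)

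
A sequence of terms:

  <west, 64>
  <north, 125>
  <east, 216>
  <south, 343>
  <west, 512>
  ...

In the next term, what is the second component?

729

For the second component, perfect cubes: 4³, 5³, 6³, …: 64, 125, 216, 343, 512 → 729.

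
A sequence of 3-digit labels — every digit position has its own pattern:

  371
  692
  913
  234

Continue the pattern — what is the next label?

First digit: 3, 6, 9, 2 → 5 (+3 each step, mod 10).
Second digit: +2 each step, mod 10, so 7, 9, 1, 3 → 5.
Third digit: +1 each step, mod 10, so 1, 2, 3, 4 → 5.
Combining the parts gives 555.

555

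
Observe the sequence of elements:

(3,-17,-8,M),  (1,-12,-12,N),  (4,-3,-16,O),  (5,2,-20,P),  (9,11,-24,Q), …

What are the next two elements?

(14,16,-28,R), (23,25,-32,S)

First part goes 3, 1, 4, 5, 9 → 14 → 23 (each term is the sum of the two before it).
Second part — alternating steps +5, +9, +5, +9, …: -17, -12, -3, 2, 11 → 16 → 25.
Third part: -8, -12, -16, -20, -24 → -28 → -32 (−4 each step).
Letter: M, N, O, P, Q → R → S (letters move forward 1 place in the alphabet).
So the next two elements are (14,16,-28,R) and (23,25,-32,S).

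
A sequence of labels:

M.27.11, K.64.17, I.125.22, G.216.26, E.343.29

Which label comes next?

Letter — letters move back 2 places in the alphabet: M, K, I, G, E → C.
Second component — perfect cubes: 3³, 4³, 5³, …: 27, 64, 125, 216, 343 → 512.
Third component goes 11, 17, 22, 26, 29 → 31 (differences are 6, 5, 4, … (decreasing by 1 each time)).
Combining the parts gives C.512.31.

C.512.31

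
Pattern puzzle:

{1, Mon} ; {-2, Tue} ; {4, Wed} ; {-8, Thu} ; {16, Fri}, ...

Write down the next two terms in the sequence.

First value: 1, -2, 4, -8, 16 → -32 → 64 (×(-2) each step).
Day — runs through the weekdays Mon→Sun: Mon, Tue, Wed, Thu, Fri → Sat → Sun.
So the next two terms are {-32, Sat} and {64, Sun}.

{-32, Sat}, {64, Sun}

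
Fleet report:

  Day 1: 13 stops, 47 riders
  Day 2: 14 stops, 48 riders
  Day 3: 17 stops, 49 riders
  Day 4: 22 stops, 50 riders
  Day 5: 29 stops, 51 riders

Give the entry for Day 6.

38 stops, 52 riders

Stops: differences are 1, 3, 5, … (increasing by 2 each time); 13, 14, 17, 22, 29 → 38.
Riders: 47, 48, 49, 50, 51 → 52 (+1 each step).
Combining the parts gives 38 stops, 52 riders.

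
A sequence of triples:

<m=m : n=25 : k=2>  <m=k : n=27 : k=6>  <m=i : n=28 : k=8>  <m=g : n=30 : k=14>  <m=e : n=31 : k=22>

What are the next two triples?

For the m, letters move back 2 places in the alphabet: m, k, i, g, e → c → a.
N: alternating steps +2, +1, +2, +1, …, so 25, 27, 28, 30, 31 → 33 → 34.
K goes 2, 6, 8, 14, 22 → 36 → 58 (each term is the sum of the two before it).
So the next two triples are <m=c : n=33 : k=36> and <m=a : n=34 : k=58>.

<m=c : n=33 : k=36>, <m=a : n=34 : k=58>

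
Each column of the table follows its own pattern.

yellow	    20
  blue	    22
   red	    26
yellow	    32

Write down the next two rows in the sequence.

blue  40; red  50

Colour: repeats yellow → blue → red; yellow, blue, red, yellow → blue → red.
Second component: differences are 2, 4, 6, … (increasing by 2 each time), so 20, 22, 26, 32 → 40 → 50.
So the next two rows are blue  40 and red  50.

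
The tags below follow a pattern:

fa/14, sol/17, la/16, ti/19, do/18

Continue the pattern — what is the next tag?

Note: runs through the solfège scale do→ti; fa, sol, la, ti, do → re.
For the second component, alternating steps +3, −1, +3, −1, …: 14, 17, 16, 19, 18 → 21.
Combining the parts gives re/21.

re/21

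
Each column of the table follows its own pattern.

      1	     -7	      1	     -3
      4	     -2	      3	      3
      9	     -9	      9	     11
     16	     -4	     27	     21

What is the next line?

25  -11  81  33

First component: perfect squares: 1², 2², 3², …, so 1, 4, 9, 16 → 25.
Second component — alternating steps +5, −7, +5, −7, …: -7, -2, -9, -4 → -11.
For the third component, ×3 each step: 1, 3, 9, 27 → 81.
Fourth component: -3, 3, 11, 21 → 33 (differences are 6, 8, 10, … (increasing by 2 each time)).
Combining the parts gives 25  -11  81  33.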